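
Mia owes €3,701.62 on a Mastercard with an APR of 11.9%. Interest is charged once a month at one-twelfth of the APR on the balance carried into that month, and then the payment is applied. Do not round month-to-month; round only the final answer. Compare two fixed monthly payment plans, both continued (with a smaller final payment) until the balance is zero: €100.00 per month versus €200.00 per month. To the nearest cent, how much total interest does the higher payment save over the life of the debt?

€525.37

Monthly rate r = 11.9%/12 = 0.991667% = 0.00991667.
At €100.00/mo: n = ⌈−ln(1 − rB₀/P)/ln(1+r)⌉ = 47 payments (last €35.45); total interest = total paid − €3,701.62 = €933.83.
At €200.00/mo: 21 payments (last €110.08); total interest €408.46.
Interest saved = €933.83 − €408.46 = €525.37.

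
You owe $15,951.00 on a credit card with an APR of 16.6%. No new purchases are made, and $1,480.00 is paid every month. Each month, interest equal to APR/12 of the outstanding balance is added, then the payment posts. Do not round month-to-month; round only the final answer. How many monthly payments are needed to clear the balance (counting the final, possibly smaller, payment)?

Monthly rate r = 16.6%/12 = 1.38333% = 0.0138333.
Recurrence: B ← B·(1+r) − $1,480.00.
Month 1: interest $220.66; balance after payment $14,691.66.
Month 2: interest $203.23; balance after payment $13,414.89.
Closed form: n = −ln(1 − rB₀/P)/ln(1+r) = −ln(0.85091)/ln(1.01383) ≈ 11.752, so the balance reaches zero during payment 12.

12 payments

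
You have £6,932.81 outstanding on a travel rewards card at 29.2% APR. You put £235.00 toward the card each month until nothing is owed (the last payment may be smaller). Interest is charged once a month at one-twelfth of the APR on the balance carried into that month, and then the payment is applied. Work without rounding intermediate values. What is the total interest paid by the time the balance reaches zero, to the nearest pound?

£5,436

Monthly rate r = 29.2%/12 = 2.43333% = 0.0243333.
Payoff takes n = ⌈−ln(1 − rB₀/P)/ln(1+r)⌉ = ⌈52.632⌉ = 53 payments; the last is £149.11.
Total paid = 52·£235.00 + £149.11 = £12,369.11.
Total interest = total paid − principal = £12,369.11 − £6,932.81 = £5,436.30.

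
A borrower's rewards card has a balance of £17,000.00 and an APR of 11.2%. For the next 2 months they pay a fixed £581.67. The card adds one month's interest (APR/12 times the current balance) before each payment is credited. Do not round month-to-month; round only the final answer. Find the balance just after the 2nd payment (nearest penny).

£16,150.05

Monthly rate r = 11.2%/12 = 0.933333% = 0.00933333.
Each month: B ← B·(1+r) − £581.67.
Month 1: interest £158.67; balance after payment £16,577.00.
Month 2: interest £154.72; balance after payment £16,150.05.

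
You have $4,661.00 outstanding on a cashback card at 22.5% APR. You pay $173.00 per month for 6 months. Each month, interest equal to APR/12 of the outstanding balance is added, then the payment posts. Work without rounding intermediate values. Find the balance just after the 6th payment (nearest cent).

$4,122.68

Monthly rate r = 22.5%/12 = 1.875% = 0.01875.
Each month: B ← B·(1+r) − $173.00.
Month 1: interest $87.39; balance after payment $4,575.39.
Month 2: interest $85.79; balance after payment $4,488.18.
Month 3: interest $84.15; balance after payment $4,399.34.
Month 4: interest $82.49; balance after payment $4,308.82.
Month 5: interest $80.79; balance after payment $4,216.61.
Month 6: interest $79.06; balance after payment $4,122.68.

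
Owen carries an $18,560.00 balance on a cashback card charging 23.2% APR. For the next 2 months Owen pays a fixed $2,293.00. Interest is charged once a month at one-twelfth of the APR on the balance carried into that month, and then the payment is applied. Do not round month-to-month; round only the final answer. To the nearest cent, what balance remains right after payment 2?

Monthly rate r = 23.2%/12 = 1.93333% = 0.0193333.
Each month: B ← B·(1+r) − $2,293.00.
Month 1: interest $358.83; balance after payment $16,625.83.
Month 2: interest $321.43; balance after payment $14,654.26.

$14,654.26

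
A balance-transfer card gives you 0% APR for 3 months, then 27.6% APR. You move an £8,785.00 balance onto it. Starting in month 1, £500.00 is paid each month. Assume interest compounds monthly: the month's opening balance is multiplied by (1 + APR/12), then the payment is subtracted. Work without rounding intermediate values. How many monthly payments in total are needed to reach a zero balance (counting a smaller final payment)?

Promo months 1–3 at r₀ = 0%/12 = 0; months 4+ at r₁ = 27.6%/12 = 0.023.
After month 3 (no interest yet): B = £8,785.00 − 3·£500.00 = £7,285.00.
Then at r₁ with £500.00/mo: n₂ = −ln(1 − r₁·B/P)/ln(1+r₁) ≈ 17.95 → 18 more payments.

21 payments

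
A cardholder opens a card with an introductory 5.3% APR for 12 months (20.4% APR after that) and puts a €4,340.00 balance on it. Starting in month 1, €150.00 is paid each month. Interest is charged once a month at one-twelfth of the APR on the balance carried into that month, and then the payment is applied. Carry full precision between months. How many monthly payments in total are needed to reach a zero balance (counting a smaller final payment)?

34 payments

Promo months 1–12 at r₀ = 5.3%/12 = 0.00441667; months 13+ at r₁ = 20.4%/12 = 0.017.
After month 12: iterate B ← B·(1+r₀) − €150.00 for 12 months → €2,731.32.
Then at r₁ with €150.00/mo: n₂ = −ln(1 − r₁·B/P)/ln(1+r₁) ≈ 21.97 → 22 more payments.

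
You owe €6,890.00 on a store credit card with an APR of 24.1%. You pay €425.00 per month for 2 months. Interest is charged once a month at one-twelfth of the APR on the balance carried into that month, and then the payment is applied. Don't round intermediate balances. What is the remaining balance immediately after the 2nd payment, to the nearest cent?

€6,310.99

Monthly rate r = 24.1%/12 = 2.00833% = 0.0200833.
Each month: B ← B·(1+r) − €425.00.
Month 1: interest €138.37; balance after payment €6,603.37.
Month 2: interest €132.62; balance after payment €6,310.99.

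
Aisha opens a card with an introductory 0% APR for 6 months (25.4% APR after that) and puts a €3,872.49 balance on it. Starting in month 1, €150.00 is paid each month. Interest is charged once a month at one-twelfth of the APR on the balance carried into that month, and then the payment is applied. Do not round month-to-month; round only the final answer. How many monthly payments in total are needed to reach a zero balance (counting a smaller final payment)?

32 months

Promo months 1–6 at r₀ = 0%/12 = 0; months 7+ at r₁ = 25.4%/12 = 0.0211667.
After month 6 (no interest yet): B = €3,872.49 − 6·€150.00 = €2,972.49.
Then at r₁ with €150.00/mo: n₂ = −ln(1 − r₁·B/P)/ln(1+r₁) ≈ 25.96 → 26 more payments.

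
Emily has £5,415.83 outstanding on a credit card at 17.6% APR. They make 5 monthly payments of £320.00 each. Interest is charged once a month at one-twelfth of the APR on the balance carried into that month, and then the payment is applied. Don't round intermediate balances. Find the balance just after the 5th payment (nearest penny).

Monthly rate r = 17.6%/12 = 1.46667% = 0.0146667.
Each month: B ← B·(1+r) − £320.00.
Month 1: interest £79.43; balance after payment £5,175.26.
Month 2: interest £75.90; balance after payment £4,931.17.
Month 3: interest £72.32; balance after payment £4,683.49.
Month 4: interest £68.69; balance after payment £4,432.18.
Month 5: interest £65.01; balance after payment £4,177.19.

£4,177.19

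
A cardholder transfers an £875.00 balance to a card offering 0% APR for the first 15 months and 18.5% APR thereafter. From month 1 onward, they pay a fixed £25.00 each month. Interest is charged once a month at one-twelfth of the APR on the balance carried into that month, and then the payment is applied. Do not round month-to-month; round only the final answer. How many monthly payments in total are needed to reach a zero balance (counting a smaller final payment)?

40 months

Promo months 1–15 at r₀ = 0%/12 = 0; months 16+ at r₁ = 18.5%/12 = 0.0154167.
After month 15 (no interest yet): B = £875.00 − 15·£25.00 = £500.00.
Then at r₁ with £25.00/mo: n₂ = −ln(1 − r₁·B/P)/ln(1+r₁) ≈ 24.10 → 25 more payments.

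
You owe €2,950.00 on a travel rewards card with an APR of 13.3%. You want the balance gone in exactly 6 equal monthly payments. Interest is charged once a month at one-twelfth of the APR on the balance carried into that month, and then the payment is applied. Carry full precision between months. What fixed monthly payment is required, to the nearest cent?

€510.91

Monthly rate r = 13.3%/12 = 1.10833% = 0.0110833.
Level-payment amortization: P = B₀·r / (1 − (1+r)^(−n)) = 2950.00·0.0110833 / (1 − 1.01108^(−6)).
Denominator 1 − (1+r)^(−6) = 0.063994737.
P = 32.6958 / 0.063994737 ≈ 510.91.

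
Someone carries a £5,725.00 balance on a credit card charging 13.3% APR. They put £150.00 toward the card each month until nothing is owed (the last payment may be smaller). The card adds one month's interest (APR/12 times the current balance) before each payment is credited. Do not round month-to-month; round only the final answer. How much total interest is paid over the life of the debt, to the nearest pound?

Monthly rate r = 13.3%/12 = 1.10833% = 0.0110833.
Payoff takes n = ⌈−ln(1 − rB₀/P)/ln(1+r)⌉ = ⌈49.893⌉ = 50 payments; the last is £134.01.
Total paid = 49·£150.00 + £134.01 = £7,484.01.
Total interest = total paid − principal = £7,484.01 − £5,725.00 = £1,759.01.

£1,759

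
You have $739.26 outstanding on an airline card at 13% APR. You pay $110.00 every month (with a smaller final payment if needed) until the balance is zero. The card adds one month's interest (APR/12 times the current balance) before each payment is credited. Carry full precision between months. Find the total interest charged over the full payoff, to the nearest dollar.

Monthly rate r = 13%/12 = 1.08333% = 0.0108333.
Payoff takes n = ⌈−ln(1 − rB₀/P)/ln(1+r)⌉ = ⌈7.015⌉ = 8 payments; the last is $1.71.
Total paid = 7·$110.00 + $1.71 = $771.71.
Total interest = total paid − principal = $771.71 − $739.26 = $32.45.

$32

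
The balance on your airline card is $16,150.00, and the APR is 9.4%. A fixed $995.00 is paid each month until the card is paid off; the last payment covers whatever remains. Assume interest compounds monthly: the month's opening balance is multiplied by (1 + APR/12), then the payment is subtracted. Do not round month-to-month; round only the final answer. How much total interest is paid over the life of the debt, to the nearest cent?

Monthly rate r = 9.4%/12 = 0.783333% = 0.00783333.
Payoff takes n = ⌈−ln(1 − rB₀/P)/ln(1+r)⌉ = ⌈17.428⌉ = 18 payments; the last is $426.47.
Total paid = 17·$995.00 + $426.47 = $17,341.47.
Total interest = total paid − principal = $17,341.47 − $16,150.00 = $1,191.47.

$1,191.47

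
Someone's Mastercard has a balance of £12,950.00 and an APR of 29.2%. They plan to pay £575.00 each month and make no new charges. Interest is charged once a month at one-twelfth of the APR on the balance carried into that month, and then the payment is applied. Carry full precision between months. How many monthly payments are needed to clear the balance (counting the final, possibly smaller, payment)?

34 months

Monthly rate r = 29.2%/12 = 2.43333% = 0.0243333.
Recurrence: B ← B·(1+r) − £575.00.
Month 1: interest £315.12; balance after payment £12,690.12.
Month 2: interest £308.79; balance after payment £12,423.91.
Closed form: n = −ln(1 − rB₀/P)/ln(1+r) = −ln(0.45197)/ln(1.02433) ≈ 33.031, so the balance reaches zero during payment 34.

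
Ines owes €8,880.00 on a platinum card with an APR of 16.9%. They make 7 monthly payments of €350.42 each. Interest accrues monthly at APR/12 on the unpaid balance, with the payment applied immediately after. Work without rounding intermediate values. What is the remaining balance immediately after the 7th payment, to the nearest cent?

€7,234.24

Monthly rate r = 16.9%/12 = 1.40833% = 0.0140833.
Each month: B ← B·(1+r) − €350.42.
Month 1: interest €125.06; balance after payment €8,654.64.
Month 2: interest €121.89; balance after payment €8,426.11.
Month 3: interest €118.67; balance after payment €8,194.35.
Month 4: interest €115.40; balance after payment €7,959.34.
Month 5: interest €112.09; balance after payment €7,721.01.
Month 6: interest €108.74; balance after payment €7,479.33.
Month 7: interest €105.33; balance after payment €7,234.24.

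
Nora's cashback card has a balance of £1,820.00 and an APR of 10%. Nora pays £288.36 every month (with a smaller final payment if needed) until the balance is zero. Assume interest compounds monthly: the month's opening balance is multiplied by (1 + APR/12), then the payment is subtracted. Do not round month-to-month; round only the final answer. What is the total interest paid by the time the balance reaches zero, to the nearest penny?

£57.69

Monthly rate r = 10%/12 = 0.833333% = 0.00833333.
Payoff takes n = ⌈−ln(1 − rB₀/P)/ln(1+r)⌉ = ⌈6.511⌉ = 7 payments; the last is £147.53.
Total paid = 6·£288.36 + £147.53 = £1,877.69.
Total interest = total paid − principal = £1,877.69 − £1,820.00 = £57.69.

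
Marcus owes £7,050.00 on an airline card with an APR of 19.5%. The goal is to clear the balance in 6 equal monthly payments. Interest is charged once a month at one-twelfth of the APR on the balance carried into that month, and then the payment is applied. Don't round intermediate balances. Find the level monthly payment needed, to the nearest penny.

£1,242.73

Monthly rate r = 19.5%/12 = 1.625% = 0.01625.
Level-payment amortization: P = B₀·r / (1 − (1+r)^(−n)) = 7050.00·0.01625 / (1 − 1.01625^(−6)).
Denominator 1 − (1+r)^(−6) = 0.0921864758.
P = 114.562 / 0.0921864758 ≈ 1242.73.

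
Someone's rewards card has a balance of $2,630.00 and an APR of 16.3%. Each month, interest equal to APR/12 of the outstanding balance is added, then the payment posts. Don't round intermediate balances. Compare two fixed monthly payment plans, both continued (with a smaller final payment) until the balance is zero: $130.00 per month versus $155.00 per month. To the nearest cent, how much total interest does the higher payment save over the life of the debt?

$86.03

Monthly rate r = 16.3%/12 = 1.35833% = 0.0135833.
At $130.00/mo: n = ⌈−ln(1 − rB₀/P)/ln(1+r)⌉ = 24 payments (last $106.08); total interest = total paid − $2,630.00 = $466.08.
At $155.00/mo: 20 payments (last $65.05); total interest $380.05.
Interest saved = $466.08 − $380.05 = $86.03.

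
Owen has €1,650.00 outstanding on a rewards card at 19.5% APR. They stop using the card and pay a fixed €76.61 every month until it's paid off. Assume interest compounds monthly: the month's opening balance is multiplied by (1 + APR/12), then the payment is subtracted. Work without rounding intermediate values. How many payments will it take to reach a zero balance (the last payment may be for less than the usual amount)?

Monthly rate r = 19.5%/12 = 1.625% = 0.01625.
Recurrence: B ← B·(1+r) − €76.61.
Month 1: interest €26.81; balance after payment €1,600.20.
Month 2: interest €26.00; balance after payment €1,549.60.
Closed form: n = −ln(1 − rB₀/P)/ln(1+r) = −ln(0.65001)/ln(1.01625) ≈ 26.723, so the balance reaches zero during payment 27.

27 payments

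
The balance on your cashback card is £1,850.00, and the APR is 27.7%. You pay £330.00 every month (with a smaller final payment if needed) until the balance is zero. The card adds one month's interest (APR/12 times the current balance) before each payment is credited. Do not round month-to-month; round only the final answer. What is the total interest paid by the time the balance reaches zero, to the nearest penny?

Monthly rate r = 27.7%/12 = 2.30833% = 0.0230833.
Payoff takes n = ⌈−ln(1 − rB₀/P)/ln(1+r)⌉ = ⌈6.073⌉ = 7 payments; the last is £24.18.
Total paid = 6·£330.00 + £24.18 = £2,004.18.
Total interest = total paid − principal = £2,004.18 − £1,850.00 = £154.18.

£154.18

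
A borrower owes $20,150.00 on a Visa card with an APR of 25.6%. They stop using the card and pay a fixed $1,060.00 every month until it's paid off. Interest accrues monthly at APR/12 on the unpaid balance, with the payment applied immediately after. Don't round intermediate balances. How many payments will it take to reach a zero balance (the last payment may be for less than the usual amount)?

25 payments

Monthly rate r = 25.6%/12 = 2.13333% = 0.0213333.
Recurrence: B ← B·(1+r) − $1,060.00.
Month 1: interest $429.87; balance after payment $19,519.87.
Month 2: interest $416.42; balance after payment $18,876.29.
Closed form: n = −ln(1 − rB₀/P)/ln(1+r) = −ln(0.59447)/ln(1.02133) ≈ 24.638, so the balance reaches zero during payment 25.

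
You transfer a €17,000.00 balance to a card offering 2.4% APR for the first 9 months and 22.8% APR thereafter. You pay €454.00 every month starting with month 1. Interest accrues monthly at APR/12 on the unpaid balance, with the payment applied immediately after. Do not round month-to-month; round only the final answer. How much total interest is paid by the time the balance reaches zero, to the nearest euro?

Promo months 1–9 at r₀ = 2.4%/12 = 0.002; months 10+ at r₁ = 22.8%/12 = 0.019.
After month 9: iterate B ← B·(1+r₀) − €454.00 for 9 months → €13,189.62.
Then at r₁ with €454.00/mo: n₂ = −ln(1 − r₁·B/P)/ln(1+r₁) ≈ 42.66 → 43 more payments.
Total paid = 51·€454.00 + €300.60 = €23,454.60; interest = €23,454.60 − €17,000.00 = €6,454.60.

€6,455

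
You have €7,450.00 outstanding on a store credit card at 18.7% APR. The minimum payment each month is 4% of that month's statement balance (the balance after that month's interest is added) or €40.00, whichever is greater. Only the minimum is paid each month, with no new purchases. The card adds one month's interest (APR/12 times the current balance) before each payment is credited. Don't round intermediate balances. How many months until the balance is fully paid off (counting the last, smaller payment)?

112 months

Monthly rate r = 18.7%/12 = 1.55833% = 0.0155833.
While 4% of the post-interest balance exceeds €40.00, each month B ← (B·(1+r))·(1 − 0.04), i.e. B shrinks by the factor (1+r)·0.96 = 0.97496.
This holds for months 1–80. Entering month 81 the balance is €979.72; 4% of the post-interest balance is now below €40.00, so the flat €40.00 minimum applies from here.
From month 81 a fixed €40.00 at rate r clears €979.72 in 32 more payments. Total: 80 + 32 = 112 months.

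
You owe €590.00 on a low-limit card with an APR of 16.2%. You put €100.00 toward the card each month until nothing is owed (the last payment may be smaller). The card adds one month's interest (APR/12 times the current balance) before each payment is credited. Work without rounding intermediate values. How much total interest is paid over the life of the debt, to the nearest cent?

Monthly rate r = 16.2%/12 = 1.35% = 0.0135.
Payoff takes n = ⌈−ln(1 − rB₀/P)/ln(1+r)⌉ = ⌈6.190⌉ = 7 payments; the last is €19.07.
Total paid = 6·€100.00 + €19.07 = €619.07.
Total interest = total paid − principal = €619.07 − €590.00 = €29.07.

€29.07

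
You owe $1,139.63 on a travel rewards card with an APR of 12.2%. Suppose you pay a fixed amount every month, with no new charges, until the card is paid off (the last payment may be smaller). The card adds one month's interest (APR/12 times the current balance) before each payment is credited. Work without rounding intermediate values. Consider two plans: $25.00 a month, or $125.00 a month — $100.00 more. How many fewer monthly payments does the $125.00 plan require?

52 fewer payments

Monthly rate r = 12.2%/12 = 1.01667% = 0.0101667.
At $25.00/mo: n = ⌈−ln(1 − rB₀/P)/ln(1+r)⌉ = 62 payments (last $13.77); total interest = total paid − $1,139.63 = $399.14.
At $125.00/mo: 10 payments (last $77.17); total interest $62.54.
Payments saved = 62 − 10 = 52.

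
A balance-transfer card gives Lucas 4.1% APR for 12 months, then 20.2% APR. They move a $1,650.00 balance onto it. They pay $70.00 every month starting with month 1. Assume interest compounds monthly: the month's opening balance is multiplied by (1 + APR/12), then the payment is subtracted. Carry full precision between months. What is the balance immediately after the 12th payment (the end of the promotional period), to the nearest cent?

$862.97

Promo months 1–12 at r₀ = 4.1%/12 = 0.00341667; months 13+ at r₁ = 20.2%/12 = 0.0168333.
After month 12: iterate B ← B·(1+r₀) − $70.00 for 12 months → $862.97.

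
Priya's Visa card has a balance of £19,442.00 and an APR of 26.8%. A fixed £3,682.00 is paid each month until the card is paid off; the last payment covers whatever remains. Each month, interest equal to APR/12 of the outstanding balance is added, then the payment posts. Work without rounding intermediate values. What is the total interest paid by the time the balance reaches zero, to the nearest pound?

Monthly rate r = 26.8%/12 = 2.23333% = 0.0223333.
Payoff takes n = ⌈−ln(1 − rB₀/P)/ln(1+r)⌉ = ⌈5.681⌉ = 6 payments; the last is £2,516.27.
Total paid = 5·£3,682.00 + £2,516.27 = £20,926.27.
Total interest = total paid − principal = £20,926.27 − £19,442.00 = £1,484.27.

£1,484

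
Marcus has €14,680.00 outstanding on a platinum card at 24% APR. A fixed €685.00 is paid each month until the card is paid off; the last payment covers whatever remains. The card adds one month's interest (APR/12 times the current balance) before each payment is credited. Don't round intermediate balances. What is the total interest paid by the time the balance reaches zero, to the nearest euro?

€4,682

Monthly rate r = 24%/12 = 2% = 0.02.
Payoff takes n = ⌈−ln(1 − rB₀/P)/ln(1+r)⌉ = ⌈28.263⌉ = 29 payments; the last is €181.72.
Total paid = 28·€685.00 + €181.72 = €19,361.72.
Total interest = total paid − principal = €19,361.72 − €14,680.00 = €4,681.72.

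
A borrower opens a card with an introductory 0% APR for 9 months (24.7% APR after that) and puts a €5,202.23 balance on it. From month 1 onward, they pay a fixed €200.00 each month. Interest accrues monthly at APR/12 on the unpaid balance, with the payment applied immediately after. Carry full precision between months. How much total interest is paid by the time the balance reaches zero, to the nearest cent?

€828.92

Promo months 1–9 at r₀ = 0%/12 = 0; months 10+ at r₁ = 24.7%/12 = 0.0205833.
After month 9 (no interest yet): B = €5,202.23 − 9·€200.00 = €3,402.23.
Then at r₁ with €200.00/mo: n₂ = −ln(1 − r₁·B/P)/ln(1+r₁) ≈ 21.15 → 22 more payments.
Total paid = 30·€200.00 + €31.15 = €6,031.15; interest = €6,031.15 − €5,202.23 = €828.92.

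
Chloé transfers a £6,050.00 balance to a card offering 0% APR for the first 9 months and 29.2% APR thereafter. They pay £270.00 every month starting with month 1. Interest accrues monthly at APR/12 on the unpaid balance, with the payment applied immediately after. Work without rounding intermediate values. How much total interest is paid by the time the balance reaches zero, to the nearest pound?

£816

Promo months 1–9 at r₀ = 0%/12 = 0; months 10+ at r₁ = 29.2%/12 = 0.0243333.
After month 9 (no interest yet): B = £6,050.00 − 9·£270.00 = £3,620.00.
Then at r₁ with £270.00/mo: n₂ = −ln(1 − r₁·B/P)/ln(1+r₁) ≈ 16.43 → 17 more payments.
Total paid = 25·£270.00 + £115.56 = £6,865.56; interest = £6,865.56 − £6,050.00 = £815.56.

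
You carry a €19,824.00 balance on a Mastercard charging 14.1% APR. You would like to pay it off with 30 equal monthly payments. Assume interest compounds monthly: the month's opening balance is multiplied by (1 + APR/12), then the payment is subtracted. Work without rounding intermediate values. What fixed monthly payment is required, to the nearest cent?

€787.93

Monthly rate r = 14.1%/12 = 1.175% = 0.01175.
Level-payment amortization: P = B₀·r / (1 − (1+r)^(−n)) = 19824.00·0.01175 / (1 − 1.01175^(−30)).
Denominator 1 − (1+r)^(−30) = 0.295625528.
P = 232.932 / 0.295625528 ≈ 787.93.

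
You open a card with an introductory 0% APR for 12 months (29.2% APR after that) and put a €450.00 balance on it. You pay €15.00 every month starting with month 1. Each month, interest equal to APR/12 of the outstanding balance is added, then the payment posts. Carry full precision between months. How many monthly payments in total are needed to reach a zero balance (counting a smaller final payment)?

Promo months 1–12 at r₀ = 0%/12 = 0; months 13+ at r₁ = 29.2%/12 = 0.0243333.
After month 12 (no interest yet): B = €450.00 − 12·€15.00 = €270.00.
Then at r₁ with €15.00/mo: n₂ = −ln(1 − r₁·B/P)/ln(1+r₁) ≈ 23.97 → 24 more payments.

36 months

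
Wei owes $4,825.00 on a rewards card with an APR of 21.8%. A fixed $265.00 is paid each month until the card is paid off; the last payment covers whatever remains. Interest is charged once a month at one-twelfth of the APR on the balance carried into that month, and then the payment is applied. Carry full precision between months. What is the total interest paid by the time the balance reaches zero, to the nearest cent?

$1,087.18

Monthly rate r = 21.8%/12 = 1.81667% = 0.0181667.
Payoff takes n = ⌈−ln(1 − rB₀/P)/ln(1+r)⌉ = ⌈22.308⌉ = 23 payments; the last is $82.18.
Total paid = 22·$265.00 + $82.18 = $5,912.18.
Total interest = total paid − principal = $5,912.18 − $4,825.00 = $1,087.18.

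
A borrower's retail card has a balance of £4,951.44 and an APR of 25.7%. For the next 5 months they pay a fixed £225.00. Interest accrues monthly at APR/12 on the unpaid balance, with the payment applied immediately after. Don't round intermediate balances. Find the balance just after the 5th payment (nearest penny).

Monthly rate r = 25.7%/12 = 2.14167% = 0.0214167.
Each month: B ← B·(1+r) − £225.00.
Month 1: interest £106.04; balance after payment £4,832.48.
Month 2: interest £103.50; balance after payment £4,710.98.
Month 3: interest £100.89; balance after payment £4,586.87.
Month 4: interest £98.24; balance after payment £4,460.11.
Month 5: interest £95.52; balance after payment £4,330.63.

£4,330.63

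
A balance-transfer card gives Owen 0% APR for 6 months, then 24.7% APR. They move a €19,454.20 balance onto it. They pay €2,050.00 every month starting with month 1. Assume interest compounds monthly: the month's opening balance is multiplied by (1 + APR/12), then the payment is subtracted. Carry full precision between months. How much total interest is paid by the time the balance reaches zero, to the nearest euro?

Promo months 1–6 at r₀ = 0%/12 = 0; months 7+ at r₁ = 24.7%/12 = 0.0205833.
After month 6 (no interest yet): B = €19,454.20 − 6·€2,050.00 = €7,154.20.
Then at r₁ with €2,050.00/mo: n₂ = −ln(1 − r₁·B/P)/ln(1+r₁) ≈ 3.66 → 4 more payments.
Total paid = 9·€2,050.00 + €1,355.00 = €19,805.00; interest = €19,805.00 − €19,454.20 = €350.80.

€351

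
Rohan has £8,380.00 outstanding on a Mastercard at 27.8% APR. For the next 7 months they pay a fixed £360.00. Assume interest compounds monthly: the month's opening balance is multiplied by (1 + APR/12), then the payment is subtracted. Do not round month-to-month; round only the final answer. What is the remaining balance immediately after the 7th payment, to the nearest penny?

£7,135.08

Monthly rate r = 27.8%/12 = 2.31667% = 0.0231667.
Each month: B ← B·(1+r) − £360.00.
Month 1: interest £194.14; balance after payment £8,214.14.
Month 2: interest £190.29; balance after payment £8,044.43.
Month 3: interest £186.36; balance after payment £7,870.79.
Month 4: interest £182.34; balance after payment £7,693.13.
Month 5: interest £178.22; balance after payment £7,511.36.
Month 6: interest £174.01; balance after payment £7,325.37.
Month 7: interest £169.70; balance after payment £7,135.08.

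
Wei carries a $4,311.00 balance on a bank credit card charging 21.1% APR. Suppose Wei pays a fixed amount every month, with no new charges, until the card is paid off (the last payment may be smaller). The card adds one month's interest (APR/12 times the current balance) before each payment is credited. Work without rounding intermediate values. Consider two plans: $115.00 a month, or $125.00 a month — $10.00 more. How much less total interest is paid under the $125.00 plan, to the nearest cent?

Monthly rate r = 21.1%/12 = 1.75833% = 0.0175833.
At $115.00/mo: n = ⌈−ln(1 − rB₀/P)/ln(1+r)⌉ = 62 payments (last $86.20); total interest = total paid − $4,311.00 = $2,790.20.
At $125.00/mo: 54 payments (last $62.21); total interest $2,376.21.
Interest saved = $2,790.20 − $2,376.21 = $413.99.

$413.99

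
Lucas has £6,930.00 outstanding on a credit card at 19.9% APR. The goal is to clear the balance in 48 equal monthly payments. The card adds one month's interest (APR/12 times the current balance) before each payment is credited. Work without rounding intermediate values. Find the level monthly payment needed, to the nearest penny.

Monthly rate r = 19.9%/12 = 1.65833% = 0.0165833.
Level-payment amortization: P = B₀·r / (1 − (1+r)^(−n)) = 6930.00·0.0165833 / (1 − 1.01658^(−48)).
Denominator 1 − (1+r)^(−48) = 0.545915469.
P = 114.922 / 0.545915469 ≈ 210.51.

£210.51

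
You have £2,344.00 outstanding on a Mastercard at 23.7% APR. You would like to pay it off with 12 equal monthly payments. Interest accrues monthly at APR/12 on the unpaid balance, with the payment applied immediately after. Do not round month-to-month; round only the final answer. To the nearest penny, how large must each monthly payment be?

Monthly rate r = 23.7%/12 = 1.975% = 0.01975.
Level-payment amortization: P = B₀·r / (1 − (1+r)^(−n)) = 2344.00·0.01975 / (1 − 1.01975^(−12)).
Denominator 1 − (1+r)^(−12) = 0.209184028.
P = 46.294 / 0.209184028 ≈ 221.31.

£221.31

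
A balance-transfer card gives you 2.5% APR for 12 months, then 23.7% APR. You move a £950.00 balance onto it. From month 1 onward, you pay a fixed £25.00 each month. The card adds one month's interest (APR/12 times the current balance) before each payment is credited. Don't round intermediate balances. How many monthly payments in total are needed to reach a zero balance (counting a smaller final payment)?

Promo months 1–12 at r₀ = 2.5%/12 = 0.00208333; months 13+ at r₁ = 23.7%/12 = 0.01975.
After month 12: iterate B ← B·(1+r₀) − £25.00 for 12 months → £670.56.
Then at r₁ with £25.00/mo: n₂ = −ln(1 − r₁·B/P)/ln(1+r₁) ≈ 38.58 → 39 more payments.

51 payments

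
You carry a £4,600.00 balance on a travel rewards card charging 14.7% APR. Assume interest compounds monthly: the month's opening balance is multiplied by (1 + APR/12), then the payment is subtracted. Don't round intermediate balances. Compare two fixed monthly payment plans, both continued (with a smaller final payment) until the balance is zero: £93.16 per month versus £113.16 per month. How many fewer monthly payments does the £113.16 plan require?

Monthly rate r = 14.7%/12 = 1.225% = 0.01225.
At £93.16/mo: n = ⌈−ln(1 − rB₀/P)/ln(1+r)⌉ = 77 payments (last £24.63); total interest = total paid − £4,600.00 = £2,504.79.
At £113.16/mo: 57 payments (last £67.62); total interest £1,804.58.
Payments saved = 77 − 57 = 20.

20 fewer payments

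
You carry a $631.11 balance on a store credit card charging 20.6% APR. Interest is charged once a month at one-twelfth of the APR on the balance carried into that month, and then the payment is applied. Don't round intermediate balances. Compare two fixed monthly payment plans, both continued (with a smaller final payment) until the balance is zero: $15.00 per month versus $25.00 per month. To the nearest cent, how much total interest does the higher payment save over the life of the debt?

$294.65

Monthly rate r = 20.6%/12 = 1.71667% = 0.0171667.
At $15.00/mo: n = ⌈−ln(1 − rB₀/P)/ln(1+r)⌉ = 76 payments (last $4.02); total interest = total paid − $631.11 = $497.91.
At $25.00/mo: 34 payments (last $9.37); total interest $203.26.
Interest saved = $497.91 − $203.26 = $294.65.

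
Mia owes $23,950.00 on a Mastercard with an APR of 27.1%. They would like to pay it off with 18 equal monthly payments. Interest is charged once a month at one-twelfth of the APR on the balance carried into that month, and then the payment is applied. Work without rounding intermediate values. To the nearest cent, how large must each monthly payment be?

$1,634.03

Monthly rate r = 27.1%/12 = 2.25833% = 0.0225833.
Level-payment amortization: P = B₀·r / (1 − (1+r)^(−n)) = 23950.00·0.0225833 / (1 − 1.02258^(−18)).
Denominator 1 − (1+r)^(−18) = 0.331004465.
P = 540.871 / 0.331004465 ≈ 1634.03.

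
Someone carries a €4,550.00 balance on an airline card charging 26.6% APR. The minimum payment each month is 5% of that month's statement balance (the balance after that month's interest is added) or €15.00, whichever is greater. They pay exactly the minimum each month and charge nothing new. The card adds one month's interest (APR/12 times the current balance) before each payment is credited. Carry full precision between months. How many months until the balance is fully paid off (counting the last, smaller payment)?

120 months

Monthly rate r = 26.6%/12 = 2.21667% = 0.0221667.
While 5% of the post-interest balance exceeds €15.00, each month B ← (B·(1+r))·(1 − 0.05), i.e. B shrinks by the factor (1+r)·0.95 = 0.97106.
This holds for months 1–94. Entering month 95 the balance is €287.79; 5% of the post-interest balance is now below €15.00, so the flat €15.00 minimum applies from here.
From month 95 a fixed €15.00 at rate r clears €287.79 in 26 more payments. Total: 94 + 26 = 120 months.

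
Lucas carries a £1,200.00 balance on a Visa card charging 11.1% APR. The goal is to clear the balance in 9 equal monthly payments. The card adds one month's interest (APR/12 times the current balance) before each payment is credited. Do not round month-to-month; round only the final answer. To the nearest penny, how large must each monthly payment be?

Monthly rate r = 11.1%/12 = 0.925% = 0.00925.
Level-payment amortization: P = B₀·r / (1 − (1+r)^(−n)) = 1200.00·0.00925 / (1 − 1.00925^(−9)).
Denominator 1 − (1+r)^(−9) = 0.0795267387.
P = 11.1 / 0.0795267387 ≈ 139.58.

£139.58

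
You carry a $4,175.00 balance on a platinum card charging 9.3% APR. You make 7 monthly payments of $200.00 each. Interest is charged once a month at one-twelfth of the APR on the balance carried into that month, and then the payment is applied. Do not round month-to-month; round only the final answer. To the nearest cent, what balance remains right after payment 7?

Monthly rate r = 9.3%/12 = 0.775% = 0.00775.
Each month: B ← B·(1+r) − $200.00.
Month 1: interest $32.36; balance after payment $4,007.36.
Month 2: interest $31.06; balance after payment $3,838.41.
Month 3: interest $29.75; balance after payment $3,668.16.
Month 4: interest $28.43; balance after payment $3,496.59.
Month 5: interest $27.10; balance after payment $3,323.69.
Month 6: interest $25.76; balance after payment $3,149.45.
Month 7: interest $24.41; balance after payment $2,973.85.

$2,973.85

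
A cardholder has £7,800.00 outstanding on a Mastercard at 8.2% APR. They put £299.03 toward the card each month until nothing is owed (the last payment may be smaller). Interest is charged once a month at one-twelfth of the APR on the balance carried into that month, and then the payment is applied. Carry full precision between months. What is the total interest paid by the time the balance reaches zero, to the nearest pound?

£820

Monthly rate r = 8.2%/12 = 0.683333% = 0.00683333.
Payoff takes n = ⌈−ln(1 − rB₀/P)/ln(1+r)⌉ = ⌈28.826⌉ = 29 payments; the last is £247.27.
Total paid = 28·£299.03 + £247.27 = £8,620.11.
Total interest = total paid − principal = £8,620.11 − £7,800.00 = £820.11.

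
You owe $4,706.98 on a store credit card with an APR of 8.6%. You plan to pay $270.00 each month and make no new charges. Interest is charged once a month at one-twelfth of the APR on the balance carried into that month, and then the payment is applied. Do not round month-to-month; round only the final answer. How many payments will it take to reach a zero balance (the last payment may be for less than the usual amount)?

19 months

Monthly rate r = 8.6%/12 = 0.716667% = 0.00716667.
Recurrence: B ← B·(1+r) − $270.00.
Month 1: interest $33.73; balance after payment $4,470.71.
Month 2: interest $32.04; balance after payment $4,232.75.
Closed form: n = −ln(1 − rB₀/P)/ln(1+r) = −ln(0.87506)/ln(1.00717) ≈ 18.689, so the balance reaches zero during payment 19.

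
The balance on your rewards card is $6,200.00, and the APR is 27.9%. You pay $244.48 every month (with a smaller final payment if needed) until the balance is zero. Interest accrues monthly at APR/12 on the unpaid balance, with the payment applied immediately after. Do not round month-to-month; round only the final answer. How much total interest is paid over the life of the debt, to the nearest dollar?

Monthly rate r = 27.9%/12 = 2.325% = 0.02325.
Payoff takes n = ⌈−ln(1 − rB₀/P)/ln(1+r)⌉ = ⌈38.752⌉ = 39 payments; the last is $184.36.
Total paid = 38·$244.48 + $184.36 = $9,474.60.
Total interest = total paid − principal = $9,474.60 − $6,200.00 = $3,274.60.

$3,275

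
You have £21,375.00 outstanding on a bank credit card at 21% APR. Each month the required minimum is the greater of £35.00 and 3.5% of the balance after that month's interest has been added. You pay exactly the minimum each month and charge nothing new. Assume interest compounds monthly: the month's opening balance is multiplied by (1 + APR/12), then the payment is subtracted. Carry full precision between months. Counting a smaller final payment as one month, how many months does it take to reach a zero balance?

Monthly rate r = 21%/12 = 1.75% = 0.0175.
While 3.5% of the post-interest balance exceeds £35.00, each month B ← (B·(1+r))·(1 − 0.035), i.e. B shrinks by the factor (1+r)·0.965 = 0.98189.
This holds for months 1–169. Entering month 170 the balance is £973.51; 3.5% of the post-interest balance is now below £35.00, so the flat £35.00 minimum applies from here.
From month 170 a fixed £35.00 at rate r clears £973.51 in 39 more payments. Total: 169 + 39 = 208 months.

208 months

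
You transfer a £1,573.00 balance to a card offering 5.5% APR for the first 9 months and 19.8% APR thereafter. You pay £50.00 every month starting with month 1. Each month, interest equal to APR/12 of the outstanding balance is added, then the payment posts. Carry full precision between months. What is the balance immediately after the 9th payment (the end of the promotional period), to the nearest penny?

£1,180.75

Promo months 1–9 at r₀ = 5.5%/12 = 0.00458333; months 10+ at r₁ = 19.8%/12 = 0.0165.
After month 9: iterate B ← B·(1+r₀) − £50.00 for 9 months → £1,180.75.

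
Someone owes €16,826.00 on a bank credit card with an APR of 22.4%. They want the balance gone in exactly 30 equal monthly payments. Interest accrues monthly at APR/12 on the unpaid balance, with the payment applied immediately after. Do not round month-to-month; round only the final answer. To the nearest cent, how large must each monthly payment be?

€737.58

Monthly rate r = 22.4%/12 = 1.86667% = 0.0186667.
Level-payment amortization: P = B₀·r / (1 − (1+r)^(−n)) = 16826.00·0.0186667 / (1 − 1.01867^(−30)).
Denominator 1 − (1+r)^(−30) = 0.425834432.
P = 314.085 / 0.425834432 ≈ 737.58.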